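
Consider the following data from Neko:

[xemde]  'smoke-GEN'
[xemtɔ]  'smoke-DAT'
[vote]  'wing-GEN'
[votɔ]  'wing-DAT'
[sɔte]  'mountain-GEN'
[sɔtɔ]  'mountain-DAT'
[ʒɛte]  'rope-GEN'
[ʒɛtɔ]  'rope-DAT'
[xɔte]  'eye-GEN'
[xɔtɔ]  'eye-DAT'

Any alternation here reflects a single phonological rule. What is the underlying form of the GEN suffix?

The GEN suffix surfaces as [-de] and [-te], depending on the final segment of the stem.
The DAT suffix, which begins with [t], is invariant after every stem; so [t] is not altered by any rule here.
So the underlying form is /-de/, and voiced stops become voiceless after a vowel.

/-de/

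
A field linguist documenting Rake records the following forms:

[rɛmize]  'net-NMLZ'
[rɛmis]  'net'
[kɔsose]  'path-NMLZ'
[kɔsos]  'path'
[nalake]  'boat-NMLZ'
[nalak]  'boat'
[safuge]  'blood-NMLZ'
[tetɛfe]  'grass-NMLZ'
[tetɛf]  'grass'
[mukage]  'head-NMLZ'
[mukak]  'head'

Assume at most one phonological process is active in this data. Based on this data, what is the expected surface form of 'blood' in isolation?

[safuk]

In [mukage] and [mukak] the final segment of 'head' alternates: [g] ~ [k].
The stem 'boat' ([nalake], [nalak]) shows [k] unchanged in both environments, so [k] cannot be basic with [g] derived before the NMLZ suffix.
So /g/ is underlying, and a rule of word-final obstruent devoicing — voiced obstruents become voiceless word-finally — gives [k].
From [safuge] the stem 'blood' is /safug/; word-finally this yields [safuk].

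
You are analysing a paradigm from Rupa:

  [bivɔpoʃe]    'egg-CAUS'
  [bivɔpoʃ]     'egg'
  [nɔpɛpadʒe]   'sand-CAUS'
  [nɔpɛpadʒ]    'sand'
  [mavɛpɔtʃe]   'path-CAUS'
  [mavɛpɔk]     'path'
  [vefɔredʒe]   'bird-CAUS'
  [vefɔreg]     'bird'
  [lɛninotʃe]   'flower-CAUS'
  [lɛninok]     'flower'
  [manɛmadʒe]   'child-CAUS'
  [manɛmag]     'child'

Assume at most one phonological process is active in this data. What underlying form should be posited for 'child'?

/manɛmag/

'child' shows [dʒ] ~ [g] at the end of the stem ([manɛmadʒe] vs [manɛmag]).
The stem 'sand' ([nɔpɛpadʒe], [nɔpɛpadʒ]) shows [dʒ] unchanged in both environments, so [dʒ] cannot be basic with [g] derived in isolation.
Therefore /g/ is basic and [dʒ] is derived by palatalization before a front vowel (/k/ and /g/ become palato-alveolar [tʃ] and [dʒ] before a front vowel).
Hence 'child' is /manɛmag/ underlyingly.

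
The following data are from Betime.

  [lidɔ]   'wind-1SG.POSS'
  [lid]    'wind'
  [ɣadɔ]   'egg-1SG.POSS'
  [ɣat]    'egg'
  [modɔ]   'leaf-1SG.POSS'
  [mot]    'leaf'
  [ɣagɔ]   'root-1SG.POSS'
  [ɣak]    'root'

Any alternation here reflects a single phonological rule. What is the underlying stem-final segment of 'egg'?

/t/

The stem for 'egg' ends in [d] in [ɣadɔ] but [t] in [ɣat].
If /d/ were underlying and a rule turned it into [t] in isolation, 'wind' would also alternate; but it has [d] in both [lidɔ] and [lid].
Therefore /t/ is basic and [d] is derived by intervocalic voicing (voiceless stops become voiced between vowels).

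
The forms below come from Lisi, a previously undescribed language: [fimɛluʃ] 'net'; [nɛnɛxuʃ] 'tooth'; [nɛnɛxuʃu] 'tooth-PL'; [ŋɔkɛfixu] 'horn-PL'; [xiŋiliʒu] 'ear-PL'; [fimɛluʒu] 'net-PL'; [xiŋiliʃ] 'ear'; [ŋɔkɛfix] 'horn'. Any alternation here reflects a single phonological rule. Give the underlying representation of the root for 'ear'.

The root 'ear' surfaces as [xiŋiliʃ] and [xiŋiliʒu], with a stem-final [ʃ] ~ [ʒ] alternation.
If /ʃ/ were underlying and a rule turned it into [ʒ] before the PL suffix, 'tooth' would also alternate; but it has [ʃ] in both [nɛnɛxuʃ] and [nɛnɛxuʃu].
The alternation reflects word-final obstruent devoicing: voiced obstruents become voiceless word-finally. /ʒ/ is underlying.
The underlying form of 'ear' is therefore /xiŋiliʒ/.

/xiŋiliʒ/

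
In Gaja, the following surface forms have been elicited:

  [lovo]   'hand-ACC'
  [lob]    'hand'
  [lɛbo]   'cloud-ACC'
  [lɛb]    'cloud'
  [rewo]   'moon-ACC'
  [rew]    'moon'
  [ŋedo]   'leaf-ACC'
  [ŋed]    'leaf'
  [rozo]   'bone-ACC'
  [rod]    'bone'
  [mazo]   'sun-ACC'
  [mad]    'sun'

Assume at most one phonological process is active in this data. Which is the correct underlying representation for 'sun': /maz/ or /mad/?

/maz/

'sun' shows [z] ~ [d] at the end of the stem ([mazo] vs [mad]).
If /d/ were underlying and a rule turned it into [z] before the ACC suffix, 'leaf' would also alternate; but it has [d] in both [ŋedo] and [ŋed].
Therefore /z/ is basic and [d] is derived by word-final hardening (voiced fricatives become stops word-finally).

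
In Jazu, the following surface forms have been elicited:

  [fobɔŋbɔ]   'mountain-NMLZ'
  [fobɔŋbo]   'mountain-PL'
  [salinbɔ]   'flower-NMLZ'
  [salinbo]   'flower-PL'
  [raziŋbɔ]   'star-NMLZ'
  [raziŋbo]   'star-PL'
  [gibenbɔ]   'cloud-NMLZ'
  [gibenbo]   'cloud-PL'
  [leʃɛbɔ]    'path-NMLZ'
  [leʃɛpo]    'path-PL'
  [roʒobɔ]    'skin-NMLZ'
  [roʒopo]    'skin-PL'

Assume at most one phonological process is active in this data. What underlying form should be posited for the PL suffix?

/-po/

The PL suffix surfaces as [-bo] and [-po], depending on the final segment of the stem.
The NMLZ suffix, which begins with [b], is invariant after every stem; so [b] is not altered by any rule here.
The PL suffix is therefore /-po/ underlyingly, with post-nasal voicing: voiceless stops become voiced after a nasal.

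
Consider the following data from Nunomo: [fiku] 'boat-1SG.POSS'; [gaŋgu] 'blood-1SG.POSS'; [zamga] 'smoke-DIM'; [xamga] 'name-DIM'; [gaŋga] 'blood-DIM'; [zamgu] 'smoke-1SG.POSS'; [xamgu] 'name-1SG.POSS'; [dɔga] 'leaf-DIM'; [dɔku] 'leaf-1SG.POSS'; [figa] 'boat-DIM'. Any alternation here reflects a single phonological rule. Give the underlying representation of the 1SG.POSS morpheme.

The 1SG.POSS suffix surfaces as [-gu] and [-ku], depending on the final segment of the stem.
By contrast the DIM suffix keeps its initial [g] throughout — that segment must be underlying.
So the underlying form is /-ku/, and voiceless stops become voiced after a nasal.

/-ku/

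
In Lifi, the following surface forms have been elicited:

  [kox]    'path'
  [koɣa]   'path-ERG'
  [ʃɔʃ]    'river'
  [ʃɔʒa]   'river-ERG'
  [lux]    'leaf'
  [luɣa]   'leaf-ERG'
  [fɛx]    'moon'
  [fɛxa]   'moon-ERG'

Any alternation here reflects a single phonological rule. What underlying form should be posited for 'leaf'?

/luɣ/

'leaf' shows [x] ~ [ɣ] at the end of the stem ([lux] vs [luɣa]).
But 'moon' keeps [x] in both environments ([fɛx], [fɛxa]), so there is no rule changing /x/ to [ɣ] before the ERG suffix.
The underlying segment must be /ɣ/; voiced obstruents become voiceless word-finally, yielding [x] there.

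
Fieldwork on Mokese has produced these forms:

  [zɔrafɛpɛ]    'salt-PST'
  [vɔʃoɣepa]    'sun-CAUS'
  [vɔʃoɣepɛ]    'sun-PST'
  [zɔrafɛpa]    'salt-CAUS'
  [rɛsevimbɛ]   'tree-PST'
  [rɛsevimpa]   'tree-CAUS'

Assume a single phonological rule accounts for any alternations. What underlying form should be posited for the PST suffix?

The PST morpheme has two allomorphs, [-bɛ] and [-pɛ].
The CAUS suffix, which begins with [p], is invariant after every stem; so [p] is not altered by any rule here.
So the underlying form is /-bɛ/, and voiced stops become voiceless after a vowel.

/-bɛ/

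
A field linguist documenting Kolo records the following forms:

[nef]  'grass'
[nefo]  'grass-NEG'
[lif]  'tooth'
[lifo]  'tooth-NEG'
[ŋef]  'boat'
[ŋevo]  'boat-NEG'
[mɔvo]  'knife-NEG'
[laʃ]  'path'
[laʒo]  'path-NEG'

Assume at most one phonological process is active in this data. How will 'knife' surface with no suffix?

'boat' shows [f] ~ [v] at the end of the stem ([ŋef] vs [ŋevo]).
Compare 'grass', with invariant [f] in [nef] and [nefo]: an analysis with underlying /f/ and a rule producing [v] before the NEG suffix would wrongly predict alternation here too.
Therefore /v/ is basic and [f] is derived by word-final obstruent devoicing (voiced obstruents become voiceless word-finally).
The one attested form of 'knife', [mɔvo], shows underlying /mɔv/. Applying the same rule word-finally gives [mɔf].

[mɔf]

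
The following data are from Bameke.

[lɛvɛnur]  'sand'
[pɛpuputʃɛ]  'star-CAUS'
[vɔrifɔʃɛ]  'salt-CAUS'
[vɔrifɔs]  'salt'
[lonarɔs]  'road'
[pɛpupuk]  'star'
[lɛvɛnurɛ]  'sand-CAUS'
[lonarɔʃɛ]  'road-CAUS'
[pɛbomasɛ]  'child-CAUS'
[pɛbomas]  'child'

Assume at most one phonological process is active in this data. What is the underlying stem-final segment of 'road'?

/ʃ/

In [lonarɔs] and [lonarɔʃɛ] the final segment of 'road' alternates: [s] ~ [ʃ].
But 'child' keeps [s] in both environments ([pɛbomas], [pɛbomasɛ]), so there is no rule changing /s/ to [ʃ] before the CAUS suffix.
The alternation reflects depalatalization: palato-alveolar /tʃ/ and /ʃ/ become [k] and [s] when no front vowel follows. /ʃ/ is underlying.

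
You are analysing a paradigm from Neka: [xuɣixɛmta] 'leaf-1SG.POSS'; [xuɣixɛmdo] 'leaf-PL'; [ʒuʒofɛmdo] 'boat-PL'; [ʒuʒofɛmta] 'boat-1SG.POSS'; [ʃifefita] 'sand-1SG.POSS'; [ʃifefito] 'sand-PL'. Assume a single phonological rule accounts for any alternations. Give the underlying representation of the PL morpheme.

/-do/

The PL morpheme has two allomorphs, [-do] and [-to].
By contrast the 1SG.POSS suffix keeps its initial [t] throughout — that segment must be underlying.
So the underlying form is /-do/, and voiced stops become voiceless after a vowel.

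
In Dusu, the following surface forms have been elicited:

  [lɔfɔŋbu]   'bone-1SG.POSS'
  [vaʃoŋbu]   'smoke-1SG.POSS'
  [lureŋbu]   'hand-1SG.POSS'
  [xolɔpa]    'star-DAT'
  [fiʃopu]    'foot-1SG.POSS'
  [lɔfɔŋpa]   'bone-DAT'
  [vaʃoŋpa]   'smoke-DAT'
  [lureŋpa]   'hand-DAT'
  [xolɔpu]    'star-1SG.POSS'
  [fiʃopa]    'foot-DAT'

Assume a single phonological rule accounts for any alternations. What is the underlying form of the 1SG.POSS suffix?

The 1SG.POSS suffix surfaces as [-bu] and [-pu], depending on the final segment of the stem.
The DAT suffix, which begins with [p], is invariant after every stem; so [p] is not altered by any rule here.
So the underlying form is /-bu/, and voiced stops become voiceless after a vowel.

/-bu/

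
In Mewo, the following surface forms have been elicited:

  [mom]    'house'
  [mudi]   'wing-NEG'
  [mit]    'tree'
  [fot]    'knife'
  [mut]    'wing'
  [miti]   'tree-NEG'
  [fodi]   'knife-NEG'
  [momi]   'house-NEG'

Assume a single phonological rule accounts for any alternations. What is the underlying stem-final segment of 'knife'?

In [fodi] and [fot] the final segment of 'knife' alternates: [d] ~ [t].
The stem 'tree' ([miti], [mit]) shows [t] unchanged in both environments, so [t] cannot be basic with [d] derived before the NEG suffix.
The underlying segment must be /d/; voiced obstruents become voiceless word-finally, yielding [t] there.

/d/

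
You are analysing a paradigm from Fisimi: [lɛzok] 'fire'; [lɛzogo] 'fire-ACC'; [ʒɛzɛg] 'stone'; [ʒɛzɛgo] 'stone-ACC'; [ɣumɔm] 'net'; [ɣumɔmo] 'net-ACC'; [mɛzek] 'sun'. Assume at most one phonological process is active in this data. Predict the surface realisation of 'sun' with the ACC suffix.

[mɛzego]

In [lɛzok] and [lɛzogo] the final segment of 'fire' alternates: [k] ~ [g].
The stem 'stone' ([ʒɛzɛg], [ʒɛzɛgo]) shows [g] unchanged in both environments, so [g] cannot be basic with [k] derived in isolation.
So /k/ is underlying, and a rule of intervocalic voicing — voiceless stops become voiced between vowels — gives [g].
From [mɛzek] the stem 'sun' is /mɛzek/; between vowels this yields [mɛzego].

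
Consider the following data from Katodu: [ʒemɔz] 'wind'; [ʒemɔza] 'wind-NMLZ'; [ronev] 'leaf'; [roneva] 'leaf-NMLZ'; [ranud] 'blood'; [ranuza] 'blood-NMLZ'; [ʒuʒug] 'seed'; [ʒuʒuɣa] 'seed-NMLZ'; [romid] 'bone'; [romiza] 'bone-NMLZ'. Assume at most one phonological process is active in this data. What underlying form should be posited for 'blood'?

The stem for 'blood' ends in [d] in [ranud] but [z] in [ranuza].
If /z/ were underlying and a rule turned it into [d] in isolation, 'wind' would also alternate; but it has [z] in both [ʒemɔz] and [ʒemɔza].
So /d/ is underlying, and a rule of intervocalic spirantization — voiced stops become fricatives between vowels — gives [z].
So 'blood' = /ranud/.

/ranud/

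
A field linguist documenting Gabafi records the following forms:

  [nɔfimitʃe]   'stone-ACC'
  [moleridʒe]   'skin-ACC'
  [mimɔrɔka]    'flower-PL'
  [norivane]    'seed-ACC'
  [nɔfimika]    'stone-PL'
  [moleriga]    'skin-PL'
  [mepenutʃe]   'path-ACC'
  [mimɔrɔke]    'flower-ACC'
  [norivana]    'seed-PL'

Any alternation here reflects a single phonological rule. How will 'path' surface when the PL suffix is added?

[mepenuka]

The root 'stone' surfaces as [nɔfimika] and [nɔfimitʃe], with a stem-final [k] ~ [tʃ] alternation.
The stem 'flower' ([mimɔrɔka], [mimɔrɔke]) shows [k] unchanged in both environments, so [k] cannot be basic with [tʃ] derived before the ACC suffix.
So /tʃ/ is underlying, and a rule of depalatalization — palato-alveolar /tʃ/ and /dʒ/ become [k] and [g] when no front vowel follows — gives [k].
From [mepenutʃe] the stem 'path' is /mepenutʃ/; when no front vowel follows this yields [mepenuka].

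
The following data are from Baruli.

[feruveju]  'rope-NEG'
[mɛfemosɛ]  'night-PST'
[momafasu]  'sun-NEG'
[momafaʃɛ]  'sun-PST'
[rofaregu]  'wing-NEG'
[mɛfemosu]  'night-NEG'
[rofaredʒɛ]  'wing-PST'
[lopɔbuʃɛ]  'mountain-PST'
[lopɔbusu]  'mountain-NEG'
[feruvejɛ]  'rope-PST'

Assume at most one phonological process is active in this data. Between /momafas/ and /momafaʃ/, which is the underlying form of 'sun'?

/momafaʃ/

In [momafasu] and [momafaʃɛ] the final segment of 'sun' alternates: [s] ~ [ʃ].
Compare 'night', with invariant [s] in [mɛfemosu] and [mɛfemosɛ]: an analysis with underlying /s/ and a rule producing [ʃ] before the PST suffix would wrongly predict alternation here too.
The alternation reflects depalatalization: palato-alveolar /dʒ/ and /ʃ/ become [g] and [s] when no front vowel follows. /ʃ/ is underlying.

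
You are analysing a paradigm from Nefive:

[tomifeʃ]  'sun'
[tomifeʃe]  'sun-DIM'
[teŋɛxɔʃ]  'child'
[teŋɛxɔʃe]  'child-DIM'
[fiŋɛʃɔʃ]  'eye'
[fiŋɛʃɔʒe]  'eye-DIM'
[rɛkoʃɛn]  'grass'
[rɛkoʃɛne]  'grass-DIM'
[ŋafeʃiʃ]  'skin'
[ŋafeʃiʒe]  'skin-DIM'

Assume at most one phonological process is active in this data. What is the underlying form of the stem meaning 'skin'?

/ŋafeʃiʒ/

In [ŋafeʃiʃ] and [ŋafeʃiʒe] the final segment of 'skin' alternates: [ʃ] ~ [ʒ].
The stem 'sun' ([tomifeʃ], [tomifeʃe]) shows [ʃ] unchanged in both environments, so [ʃ] cannot be basic with [ʒ] derived before the DIM suffix.
So /ʒ/ is underlying, and a rule of word-final obstruent devoicing — voiced obstruents become voiceless word-finally — gives [ʃ].
So 'skin' = /ŋafeʃiʒ/.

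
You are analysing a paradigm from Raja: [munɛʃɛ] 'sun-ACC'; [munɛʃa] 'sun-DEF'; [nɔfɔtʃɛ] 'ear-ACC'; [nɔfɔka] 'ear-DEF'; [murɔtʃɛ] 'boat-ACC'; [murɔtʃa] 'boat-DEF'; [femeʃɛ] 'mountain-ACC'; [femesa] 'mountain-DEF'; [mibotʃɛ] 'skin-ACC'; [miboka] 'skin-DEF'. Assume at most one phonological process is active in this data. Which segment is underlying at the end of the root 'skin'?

/k/

'skin' shows [tʃ] ~ [k] at the end of the stem ([mibotʃɛ] vs [miboka]).
But 'boat' keeps [tʃ] in both environments ([murɔtʃɛ], [murɔtʃa]), so there is no rule changing /tʃ/ to [k] before the DEF suffix.
The underlying segment must be /k/; /k/ and /s/ become palato-alveolar [tʃ] and [ʃ] before a front vowel, yielding [tʃ] there.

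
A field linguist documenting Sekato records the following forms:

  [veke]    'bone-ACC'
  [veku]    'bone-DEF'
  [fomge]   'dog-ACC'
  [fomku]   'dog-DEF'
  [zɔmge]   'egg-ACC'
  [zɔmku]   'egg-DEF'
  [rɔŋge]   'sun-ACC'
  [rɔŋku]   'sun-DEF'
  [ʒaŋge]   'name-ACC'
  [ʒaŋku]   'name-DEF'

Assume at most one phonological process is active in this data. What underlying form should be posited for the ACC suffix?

The ACC suffix surfaces as [-ge] and [-ke], depending on the final segment of the stem.
The DEF suffix, which begins with [k], is invariant after every stem; so [k] is not altered by any rule here.
The ACC suffix is therefore /-ge/ underlyingly, with post-vocalic devoicing: voiced stops become voiceless after a vowel.

/-ge/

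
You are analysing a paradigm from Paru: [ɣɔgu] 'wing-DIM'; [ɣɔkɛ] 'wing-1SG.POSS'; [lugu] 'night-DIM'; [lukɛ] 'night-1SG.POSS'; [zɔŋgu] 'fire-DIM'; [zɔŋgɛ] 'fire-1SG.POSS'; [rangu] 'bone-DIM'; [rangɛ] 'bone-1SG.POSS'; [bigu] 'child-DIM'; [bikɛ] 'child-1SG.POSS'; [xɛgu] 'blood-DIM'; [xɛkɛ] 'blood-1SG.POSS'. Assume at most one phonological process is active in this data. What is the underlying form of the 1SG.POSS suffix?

The 1SG.POSS morpheme has two allomorphs, [-gɛ] and [-kɛ].
By contrast the DIM suffix keeps its initial [g] throughout — that segment must be underlying.
The 1SG.POSS suffix is therefore /-kɛ/ underlyingly, with post-nasal voicing: voiceless stops become voiced after a nasal.

/-kɛ/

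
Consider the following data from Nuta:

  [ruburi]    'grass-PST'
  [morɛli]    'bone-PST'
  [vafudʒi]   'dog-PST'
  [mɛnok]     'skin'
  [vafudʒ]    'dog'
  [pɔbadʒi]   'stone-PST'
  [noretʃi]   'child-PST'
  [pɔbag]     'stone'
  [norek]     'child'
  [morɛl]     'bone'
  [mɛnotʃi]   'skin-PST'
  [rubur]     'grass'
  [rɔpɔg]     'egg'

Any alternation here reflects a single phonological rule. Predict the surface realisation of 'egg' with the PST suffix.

'stone' shows [g] ~ [dʒ] at the end of the stem ([pɔbag] vs [pɔbadʒi]).
But 'dog' keeps [dʒ] in both environments ([vafudʒ], [vafudʒi]), so there is no rule changing /dʒ/ to [g] in isolation.
So /g/ is underlying, and a rule of palatalization before a front vowel — /k/ and /g/ become palato-alveolar [tʃ] and [dʒ] before a front vowel — gives [dʒ].
From [rɔpɔg] the stem 'egg' is /rɔpɔg/; before a front vowel this yields [rɔpɔdʒi].

[rɔpɔdʒi]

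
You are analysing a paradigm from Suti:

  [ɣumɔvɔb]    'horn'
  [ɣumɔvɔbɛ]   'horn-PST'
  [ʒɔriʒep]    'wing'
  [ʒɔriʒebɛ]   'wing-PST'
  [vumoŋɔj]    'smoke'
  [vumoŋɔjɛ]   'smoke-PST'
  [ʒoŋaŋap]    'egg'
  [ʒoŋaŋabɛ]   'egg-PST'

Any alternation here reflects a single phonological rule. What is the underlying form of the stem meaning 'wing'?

/ʒɔriʒep/

The root 'wing' surfaces as [ʒɔriʒep] and [ʒɔriʒebɛ], with a stem-final [p] ~ [b] alternation.
The stem 'horn' ([ɣumɔvɔb], [ɣumɔvɔbɛ]) shows [b] unchanged in both environments, so [b] cannot be basic with [p] derived in isolation.
The alternation reflects intervocalic voicing: voiceless stops become voiced between vowels. /p/ is underlying.
So 'wing' = /ʒɔriʒep/.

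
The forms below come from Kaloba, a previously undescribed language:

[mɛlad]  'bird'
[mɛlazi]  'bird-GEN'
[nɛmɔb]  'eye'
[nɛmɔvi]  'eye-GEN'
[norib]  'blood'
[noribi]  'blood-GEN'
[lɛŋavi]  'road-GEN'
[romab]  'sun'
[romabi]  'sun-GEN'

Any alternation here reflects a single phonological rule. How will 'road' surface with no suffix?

'eye' shows [b] ~ [v] at the end of the stem ([nɛmɔb] vs [nɛmɔvi]).
The stem 'sun' ([romab], [romabi]) shows [b] unchanged in both environments, so [b] cannot be basic with [v] derived before the GEN suffix.
The alternation reflects word-final hardening: voiced fricatives become stops word-finally. /v/ is underlying.
From [lɛŋavi] the stem 'road' is /lɛŋav/; word-finally this yields [lɛŋab].

[lɛŋab]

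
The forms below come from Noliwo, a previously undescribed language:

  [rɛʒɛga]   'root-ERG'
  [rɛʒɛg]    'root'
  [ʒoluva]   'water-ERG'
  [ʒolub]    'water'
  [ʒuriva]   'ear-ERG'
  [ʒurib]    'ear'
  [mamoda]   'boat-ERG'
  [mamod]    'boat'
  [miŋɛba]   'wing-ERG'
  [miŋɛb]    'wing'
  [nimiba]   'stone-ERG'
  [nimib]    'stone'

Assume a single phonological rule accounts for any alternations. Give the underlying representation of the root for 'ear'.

/ʒuriv/

The stem for 'ear' ends in [v] in [ʒuriva] but [b] in [ʒurib].
But 'wing' keeps [b] in both environments ([miŋɛba], [miŋɛb]), so there is no rule changing /b/ to [v] before the ERG suffix.
Therefore /v/ is basic and [b] is derived by word-final hardening (voiced fricatives become stops word-finally).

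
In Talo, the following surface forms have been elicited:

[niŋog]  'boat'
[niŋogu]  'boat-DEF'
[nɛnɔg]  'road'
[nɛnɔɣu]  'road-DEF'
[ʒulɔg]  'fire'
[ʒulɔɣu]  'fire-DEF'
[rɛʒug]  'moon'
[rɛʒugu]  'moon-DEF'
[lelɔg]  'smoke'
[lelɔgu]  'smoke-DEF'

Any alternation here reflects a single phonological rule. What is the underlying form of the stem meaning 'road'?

/nɛnɔɣ/

The stem for 'road' ends in [g] in [nɛnɔg] but [ɣ] in [nɛnɔɣu].
But 'smoke' keeps [g] in both environments ([lelɔg], [lelɔgu]), so there is no rule changing /g/ to [ɣ] before the DEF suffix.
Therefore /ɣ/ is basic and [g] is derived by word-final hardening (voiced fricatives become stops word-finally).
The underlying form of 'road' is therefore /nɛnɔɣ/.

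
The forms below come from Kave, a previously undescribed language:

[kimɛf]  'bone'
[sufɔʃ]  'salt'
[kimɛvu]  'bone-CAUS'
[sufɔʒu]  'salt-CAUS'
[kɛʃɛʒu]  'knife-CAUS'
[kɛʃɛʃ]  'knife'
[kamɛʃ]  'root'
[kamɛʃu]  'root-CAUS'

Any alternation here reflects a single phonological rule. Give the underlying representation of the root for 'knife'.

The root 'knife' surfaces as [kɛʃɛʒu] and [kɛʃɛʃ], with a stem-final [ʒ] ~ [ʃ] alternation.
If /ʃ/ were underlying and a rule turned it into [ʒ] before the CAUS suffix, 'root' would also alternate; but it has [ʃ] in both [kamɛʃu] and [kamɛʃ].
So /ʒ/ is underlying, and a rule of word-final obstruent devoicing — voiced obstruents become voiceless word-finally — gives [ʃ].

/kɛʃɛʒ/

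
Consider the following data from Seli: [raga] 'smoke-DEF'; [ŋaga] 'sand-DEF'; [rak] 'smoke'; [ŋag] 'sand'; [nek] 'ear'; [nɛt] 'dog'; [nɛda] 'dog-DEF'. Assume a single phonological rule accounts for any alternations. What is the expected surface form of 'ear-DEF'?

[nega]

The root 'smoke' surfaces as [rak] and [raga], with a stem-final [k] ~ [g] alternation.
But 'sand' keeps [g] in both environments ([ŋag], [ŋaga]), so there is no rule changing /g/ to [k] in isolation.
Therefore /k/ is basic and [g] is derived by intervocalic voicing (voiceless stops become voiced between vowels).
From [nek] the stem 'ear' is /nek/; between vowels this yields [nega].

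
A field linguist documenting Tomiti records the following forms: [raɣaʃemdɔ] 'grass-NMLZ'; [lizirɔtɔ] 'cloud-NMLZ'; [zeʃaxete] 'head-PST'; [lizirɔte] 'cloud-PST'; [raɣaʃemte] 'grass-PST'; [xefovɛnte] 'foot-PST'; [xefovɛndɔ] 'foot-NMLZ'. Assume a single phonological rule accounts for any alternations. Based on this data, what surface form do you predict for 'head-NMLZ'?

The NMLZ morpheme has two allomorphs, [-dɔ] and [-tɔ].
By contrast the PST suffix keeps its initial [t] throughout — that segment must be underlying.
So the underlying form is /-dɔ/, and voiced stops become voiceless after a vowel.
After 'head', which ends in a vowel, the suffix surfaces as [-tɔ], giving [zeʃaxetɔ].

[zeʃaxetɔ]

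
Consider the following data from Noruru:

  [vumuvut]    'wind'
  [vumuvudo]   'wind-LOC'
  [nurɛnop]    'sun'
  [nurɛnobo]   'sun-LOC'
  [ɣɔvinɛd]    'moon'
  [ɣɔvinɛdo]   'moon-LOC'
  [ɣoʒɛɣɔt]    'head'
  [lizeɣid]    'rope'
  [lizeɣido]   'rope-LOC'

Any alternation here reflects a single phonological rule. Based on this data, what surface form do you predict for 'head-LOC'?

[ɣoʒɛɣɔdo]

'wind' shows [t] ~ [d] at the end of the stem ([vumuvut] vs [vumuvudo]).
If /d/ were underlying and a rule turned it into [t] in isolation, 'rope' would also alternate; but it has [d] in both [lizeɣid] and [lizeɣido].
The alternation reflects intervocalic voicing: voiceless stops become voiced between vowels. /t/ is underlying.
From [ɣoʒɛɣɔt] the stem 'head' is /ɣoʒɛɣɔt/; between vowels this yields [ɣoʒɛɣɔdo].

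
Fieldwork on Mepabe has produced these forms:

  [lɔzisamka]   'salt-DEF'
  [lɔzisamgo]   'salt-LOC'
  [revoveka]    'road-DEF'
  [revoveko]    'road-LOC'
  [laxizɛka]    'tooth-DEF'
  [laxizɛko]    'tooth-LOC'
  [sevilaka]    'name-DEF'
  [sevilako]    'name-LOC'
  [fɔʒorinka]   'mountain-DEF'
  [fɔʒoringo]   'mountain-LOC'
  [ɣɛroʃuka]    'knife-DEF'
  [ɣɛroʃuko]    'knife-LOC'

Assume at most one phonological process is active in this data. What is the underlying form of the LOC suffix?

The LOC suffix surfaces as [-go] and [-ko], depending on the final segment of the stem.
The DEF suffix, which begins with [k], is invariant after every stem; so [k] is not altered by any rule here.
So the underlying form is /-go/, and voiced stops become voiceless after a vowel.

/-go/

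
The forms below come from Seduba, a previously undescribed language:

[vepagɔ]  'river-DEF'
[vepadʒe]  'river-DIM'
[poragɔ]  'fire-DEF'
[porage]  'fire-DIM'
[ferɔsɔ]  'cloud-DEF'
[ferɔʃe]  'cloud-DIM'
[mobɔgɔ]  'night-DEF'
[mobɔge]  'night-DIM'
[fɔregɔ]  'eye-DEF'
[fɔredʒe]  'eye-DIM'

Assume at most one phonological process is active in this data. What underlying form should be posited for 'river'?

/vepadʒ/

'river' shows [g] ~ [dʒ] at the end of the stem ([vepagɔ] vs [vepadʒe]).
If /g/ were underlying and a rule turned it into [dʒ] before the DIM suffix, 'fire' would also alternate; but it has [g] in both [poragɔ] and [porage].
So /dʒ/ is underlying, and a rule of depalatalization — palato-alveolar /dʒ/ and /ʃ/ become [g] and [s] when no front vowel follows — gives [g].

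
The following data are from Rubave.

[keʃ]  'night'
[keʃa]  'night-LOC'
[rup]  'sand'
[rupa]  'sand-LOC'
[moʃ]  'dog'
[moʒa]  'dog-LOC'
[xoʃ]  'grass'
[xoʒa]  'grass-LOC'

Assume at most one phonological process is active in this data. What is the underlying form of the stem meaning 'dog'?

The stem for 'dog' ends in [ʃ] in [moʃ] but [ʒ] in [moʒa].
But 'night' keeps [ʃ] in both environments ([keʃ], [keʃa]), so there is no rule changing /ʃ/ to [ʒ] before the LOC suffix.
So /ʒ/ is underlying, and a rule of word-final obstruent devoicing — voiced obstruents become voiceless word-finally — gives [ʃ].

/moʒ/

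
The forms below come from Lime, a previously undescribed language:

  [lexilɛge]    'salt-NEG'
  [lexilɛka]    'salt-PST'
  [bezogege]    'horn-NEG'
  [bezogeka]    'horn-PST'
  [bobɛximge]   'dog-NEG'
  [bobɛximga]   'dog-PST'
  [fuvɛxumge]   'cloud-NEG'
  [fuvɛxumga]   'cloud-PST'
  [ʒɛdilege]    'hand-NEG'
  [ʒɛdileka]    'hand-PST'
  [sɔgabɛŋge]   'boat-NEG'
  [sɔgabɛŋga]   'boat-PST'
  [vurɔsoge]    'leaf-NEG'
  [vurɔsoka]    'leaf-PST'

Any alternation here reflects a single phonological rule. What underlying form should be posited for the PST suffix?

/-ka/

The PST suffix surfaces as [-ga] and [-ka], depending on the final segment of the stem.
By contrast the NEG suffix keeps its initial [g] throughout — that segment must be underlying.
So the underlying form is /-ka/, and voiceless stops become voiced after a nasal.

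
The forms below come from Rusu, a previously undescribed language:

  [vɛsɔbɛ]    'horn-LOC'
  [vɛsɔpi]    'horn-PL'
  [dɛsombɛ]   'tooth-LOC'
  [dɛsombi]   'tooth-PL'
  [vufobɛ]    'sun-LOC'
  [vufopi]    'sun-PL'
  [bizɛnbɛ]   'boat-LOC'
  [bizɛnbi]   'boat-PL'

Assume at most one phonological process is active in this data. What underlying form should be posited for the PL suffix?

/-pi/

The PL suffix surfaces as [-bi] and [-pi], depending on the final segment of the stem.
By contrast the LOC suffix keeps its initial [b] throughout — that segment must be underlying.
So the underlying form is /-pi/, and voiceless stops become voiced after a nasal.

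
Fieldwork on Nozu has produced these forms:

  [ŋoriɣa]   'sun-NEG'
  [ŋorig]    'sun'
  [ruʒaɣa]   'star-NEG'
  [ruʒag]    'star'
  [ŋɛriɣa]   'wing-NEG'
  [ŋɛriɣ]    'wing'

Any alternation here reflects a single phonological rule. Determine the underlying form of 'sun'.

In [ŋoriɣa] and [ŋorig] the final segment of 'sun' alternates: [ɣ] ~ [g].
The stem 'wing' ([ŋɛriɣa], [ŋɛriɣ]) shows [ɣ] unchanged in both environments, so [ɣ] cannot be basic with [g] derived in isolation.
The underlying segment must be /g/; voiced stops become fricatives between vowels, yielding [ɣ] there.

/ŋorig/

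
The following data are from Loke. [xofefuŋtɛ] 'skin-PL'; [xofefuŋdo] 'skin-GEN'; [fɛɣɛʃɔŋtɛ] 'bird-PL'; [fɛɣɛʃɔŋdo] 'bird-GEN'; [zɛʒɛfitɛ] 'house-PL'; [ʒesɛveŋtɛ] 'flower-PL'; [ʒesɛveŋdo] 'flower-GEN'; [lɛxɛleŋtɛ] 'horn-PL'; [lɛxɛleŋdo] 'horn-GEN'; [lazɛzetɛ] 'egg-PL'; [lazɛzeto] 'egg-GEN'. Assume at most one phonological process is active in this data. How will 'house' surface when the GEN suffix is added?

The GEN morpheme has two allomorphs, [-do] and [-to].
The PL suffix, which begins with [t], is invariant after every stem; so [t] is not altered by any rule here.
So the underlying form is /-do/, and voiced stops become voiceless after a vowel.
After 'house', which ends in a vowel, the suffix surfaces as [-to], giving [zɛʒɛfito].

[zɛʒɛfito]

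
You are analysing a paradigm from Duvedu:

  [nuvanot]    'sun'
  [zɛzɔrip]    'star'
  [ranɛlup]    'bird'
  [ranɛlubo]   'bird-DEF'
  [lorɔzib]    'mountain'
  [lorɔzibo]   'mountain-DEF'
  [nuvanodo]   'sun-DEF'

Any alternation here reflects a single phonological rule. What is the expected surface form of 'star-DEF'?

The stem for 'bird' ends in [p] in [ranɛlup] but [b] in [ranɛlubo].
Compare 'mountain', with invariant [b] in [lorɔzib] and [lorɔzibo]: an analysis with underlying /b/ and a rule producing [p] in isolation would wrongly predict alternation here too.
The alternation reflects intervocalic voicing: voiceless stops become voiced between vowels. /p/ is underlying.
From [zɛzɔrip] the stem 'star' is /zɛzɔrip/; between vowels this yields [zɛzɔribo].

[zɛzɔribo]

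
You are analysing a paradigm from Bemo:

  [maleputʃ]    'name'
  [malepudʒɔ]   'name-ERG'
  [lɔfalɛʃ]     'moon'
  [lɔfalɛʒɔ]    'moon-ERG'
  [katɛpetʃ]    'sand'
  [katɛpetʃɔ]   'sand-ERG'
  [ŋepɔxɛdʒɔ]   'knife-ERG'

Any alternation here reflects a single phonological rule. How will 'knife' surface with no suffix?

The stem for 'name' ends in [tʃ] in [maleputʃ] but [dʒ] in [malepudʒɔ].
The stem 'sand' ([katɛpetʃ], [katɛpetʃɔ]) shows [tʃ] unchanged in both environments, so [tʃ] cannot be basic with [dʒ] derived before the ERG suffix.
The underlying segment must be /dʒ/; voiced obstruents become voiceless word-finally, yielding [tʃ] there.
From [ŋepɔxɛdʒɔ] the stem 'knife' is /ŋepɔxɛdʒ/; word-finally this yields [ŋepɔxɛtʃ].

[ŋepɔxɛtʃ]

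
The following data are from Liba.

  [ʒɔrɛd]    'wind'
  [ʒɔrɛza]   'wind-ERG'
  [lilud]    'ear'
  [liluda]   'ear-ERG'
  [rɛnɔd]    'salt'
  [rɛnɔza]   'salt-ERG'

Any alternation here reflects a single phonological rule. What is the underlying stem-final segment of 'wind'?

/z/

In [ʒɔrɛd] and [ʒɔrɛza] the final segment of 'wind' alternates: [d] ~ [z].
But 'ear' keeps [d] in both environments ([lilud], [liluda]), so there is no rule changing /d/ to [z] before the ERG suffix.
The underlying segment must be /z/; voiced fricatives become stops word-finally, yielding [d] there.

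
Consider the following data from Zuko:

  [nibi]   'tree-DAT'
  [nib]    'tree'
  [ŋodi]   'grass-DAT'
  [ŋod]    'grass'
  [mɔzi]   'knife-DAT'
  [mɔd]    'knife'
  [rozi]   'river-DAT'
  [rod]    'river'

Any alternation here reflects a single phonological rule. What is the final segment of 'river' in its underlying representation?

/z/

In [rozi] and [rod] the final segment of 'river' alternates: [z] ~ [d].
The stem 'grass' ([ŋodi], [ŋod]) shows [d] unchanged in both environments, so [d] cannot be basic with [z] derived before the DAT suffix.
The alternation reflects word-final hardening: voiced fricatives become stops word-finally. /z/ is underlying.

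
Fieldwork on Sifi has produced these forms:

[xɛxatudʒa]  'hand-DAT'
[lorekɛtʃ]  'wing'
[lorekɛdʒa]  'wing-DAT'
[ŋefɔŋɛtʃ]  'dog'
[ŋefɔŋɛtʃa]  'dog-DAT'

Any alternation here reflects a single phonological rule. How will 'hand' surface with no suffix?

In [lorekɛtʃ] and [lorekɛdʒa] the final segment of 'wing' alternates: [tʃ] ~ [dʒ].
Compare 'dog', with invariant [tʃ] in [ŋefɔŋɛtʃ] and [ŋefɔŋɛtʃa]: an analysis with underlying /tʃ/ and a rule producing [dʒ] before the DAT suffix would wrongly predict alternation here too.
The underlying segment must be /dʒ/; voiced obstruents become voiceless word-finally, yielding [tʃ] there.
The one attested form of 'hand', [xɛxatudʒa], shows underlying /xɛxatudʒ/. Applying the same rule word-finally gives [xɛxatutʃ].

[xɛxatutʃ]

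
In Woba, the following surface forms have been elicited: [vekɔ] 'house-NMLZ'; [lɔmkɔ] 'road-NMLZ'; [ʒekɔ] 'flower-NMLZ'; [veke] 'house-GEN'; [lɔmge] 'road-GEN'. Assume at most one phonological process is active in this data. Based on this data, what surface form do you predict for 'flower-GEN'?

[ʒeke]

The GEN suffix surfaces as [-ge] and [-ke], depending on the final segment of the stem.
The NMLZ suffix, which begins with [k], is invariant after every stem; so [k] is not altered by any rule here.
The GEN suffix is therefore /-ge/ underlyingly, with post-vocalic devoicing: voiced stops become voiceless after a vowel.
After 'flower', which ends in a vowel, the suffix surfaces as [-ke], giving [ʒeke].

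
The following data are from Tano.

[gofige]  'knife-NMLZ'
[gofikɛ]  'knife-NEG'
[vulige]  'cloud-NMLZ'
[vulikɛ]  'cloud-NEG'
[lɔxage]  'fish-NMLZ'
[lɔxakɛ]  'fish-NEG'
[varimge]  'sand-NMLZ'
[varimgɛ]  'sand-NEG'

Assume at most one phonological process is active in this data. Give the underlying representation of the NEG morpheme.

/-kɛ/

The NEG morpheme has two allomorphs, [-gɛ] and [-kɛ].
The NMLZ suffix, which begins with [g], is invariant after every stem; so [g] is not altered by any rule here.
So the underlying form is /-kɛ/, and voiceless stops become voiced after a nasal.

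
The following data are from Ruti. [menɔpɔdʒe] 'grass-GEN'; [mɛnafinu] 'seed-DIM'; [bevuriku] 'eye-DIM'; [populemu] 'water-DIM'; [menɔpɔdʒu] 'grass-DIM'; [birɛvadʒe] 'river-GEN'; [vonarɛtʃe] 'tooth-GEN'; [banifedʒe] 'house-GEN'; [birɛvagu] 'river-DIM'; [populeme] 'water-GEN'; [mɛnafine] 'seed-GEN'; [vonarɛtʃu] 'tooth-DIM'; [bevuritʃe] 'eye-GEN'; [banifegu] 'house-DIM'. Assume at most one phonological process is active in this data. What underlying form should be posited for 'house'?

The stem for 'house' ends in [g] in [banifegu] but [dʒ] in [banifedʒe].
But 'grass' keeps [dʒ] in both environments ([menɔpɔdʒu], [menɔpɔdʒe]), so there is no rule changing /dʒ/ to [g] before the DIM suffix.
The alternation reflects palatalization before a front vowel: /k/ and /g/ become palato-alveolar [tʃ] and [dʒ] before a front vowel. /g/ is underlying.
Hence 'house' is /banifeg/ underlyingly.

/banifeg/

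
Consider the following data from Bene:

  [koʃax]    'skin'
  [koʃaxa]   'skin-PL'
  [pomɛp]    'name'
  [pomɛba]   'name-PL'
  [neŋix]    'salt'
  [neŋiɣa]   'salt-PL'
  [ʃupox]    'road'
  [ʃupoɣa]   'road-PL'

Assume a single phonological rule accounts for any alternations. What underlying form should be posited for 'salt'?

'salt' shows [x] ~ [ɣ] at the end of the stem ([neŋix] vs [neŋiɣa]).
Compare 'skin', with invariant [x] in [koʃax] and [koʃaxa]: an analysis with underlying /x/ and a rule producing [ɣ] before the PL suffix would wrongly predict alternation here too.
The underlying segment must be /ɣ/; voiced obstruents become voiceless word-finally, yielding [x] there.
So 'salt' = /neŋiɣ/.

/neŋiɣ/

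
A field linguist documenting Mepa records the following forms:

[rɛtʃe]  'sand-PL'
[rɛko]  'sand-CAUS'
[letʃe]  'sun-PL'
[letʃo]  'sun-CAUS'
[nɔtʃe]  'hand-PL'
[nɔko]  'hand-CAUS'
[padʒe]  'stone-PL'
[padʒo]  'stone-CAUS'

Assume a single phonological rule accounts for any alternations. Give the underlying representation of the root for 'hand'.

/nɔk/

The root 'hand' surfaces as [nɔtʃe] and [nɔko], with a stem-final [tʃ] ~ [k] alternation.
Compare 'sun', with invariant [tʃ] in [letʃe] and [letʃo]: an analysis with underlying /tʃ/ and a rule producing [k] before the CAUS suffix would wrongly predict alternation here too.
So /k/ is underlying, and a rule of palatalization before a front vowel — /k/ becomes palato-alveolar [tʃ] before a front vowel — gives [tʃ].
The underlying form of 'hand' is therefore /nɔk/.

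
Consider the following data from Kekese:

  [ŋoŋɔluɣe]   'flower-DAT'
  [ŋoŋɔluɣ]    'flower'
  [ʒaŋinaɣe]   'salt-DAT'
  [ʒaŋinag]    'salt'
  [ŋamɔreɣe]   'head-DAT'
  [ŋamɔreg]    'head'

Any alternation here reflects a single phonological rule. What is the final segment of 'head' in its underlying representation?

The root 'head' surfaces as [ŋamɔreɣe] and [ŋamɔreg], with a stem-final [ɣ] ~ [g] alternation.
The stem 'flower' ([ŋoŋɔluɣe], [ŋoŋɔluɣ]) shows [ɣ] unchanged in both environments, so [ɣ] cannot be basic with [g] derived in isolation.
So /g/ is underlying, and a rule of intervocalic spirantization — voiced stops become fricatives between vowels — gives [ɣ].

/g/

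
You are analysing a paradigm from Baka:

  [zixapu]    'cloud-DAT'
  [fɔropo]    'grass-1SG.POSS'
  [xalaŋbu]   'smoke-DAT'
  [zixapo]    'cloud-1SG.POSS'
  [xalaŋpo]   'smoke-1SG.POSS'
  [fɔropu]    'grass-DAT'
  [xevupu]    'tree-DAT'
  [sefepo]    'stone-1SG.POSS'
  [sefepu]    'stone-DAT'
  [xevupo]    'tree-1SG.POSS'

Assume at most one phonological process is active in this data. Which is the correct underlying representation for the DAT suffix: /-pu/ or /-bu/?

The DAT morpheme has two allomorphs, [-bu] and [-pu].
The 1SG.POSS suffix, which begins with [p], is invariant after every stem; so [p] is not altered by any rule here.
So the underlying form is /-bu/, and voiced stops become voiceless after a vowel.

/-bu/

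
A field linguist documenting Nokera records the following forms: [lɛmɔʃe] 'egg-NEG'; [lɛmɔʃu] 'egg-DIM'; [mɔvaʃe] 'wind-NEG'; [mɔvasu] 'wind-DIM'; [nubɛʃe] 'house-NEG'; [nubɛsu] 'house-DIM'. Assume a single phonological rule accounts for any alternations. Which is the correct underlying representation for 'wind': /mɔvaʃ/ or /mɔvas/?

The root 'wind' surfaces as [mɔvaʃe] and [mɔvasu], with a stem-final [ʃ] ~ [s] alternation.
If /ʃ/ were underlying and a rule turned it into [s] before the DIM suffix, 'egg' would also alternate; but it has [ʃ] in both [lɛmɔʃe] and [lɛmɔʃu].
So /s/ is underlying, and a rule of palatalization before a front vowel — /s/ becomes palato-alveolar [ʃ] before a front vowel — gives [ʃ].

/mɔvas/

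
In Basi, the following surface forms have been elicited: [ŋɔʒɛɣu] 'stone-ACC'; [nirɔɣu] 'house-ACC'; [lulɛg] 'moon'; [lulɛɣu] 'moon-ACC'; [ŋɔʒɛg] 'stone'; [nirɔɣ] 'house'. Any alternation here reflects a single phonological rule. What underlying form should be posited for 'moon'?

/lulɛg/

The stem for 'moon' ends in [g] in [lulɛg] but [ɣ] in [lulɛɣu].
The stem 'house' ([nirɔɣ], [nirɔɣu]) shows [ɣ] unchanged in both environments, so [ɣ] cannot be basic with [g] derived in isolation.
The alternation reflects intervocalic spirantization: voiced stops become fricatives between vowels. /g/ is underlying.
Hence 'moon' is /lulɛg/ underlyingly.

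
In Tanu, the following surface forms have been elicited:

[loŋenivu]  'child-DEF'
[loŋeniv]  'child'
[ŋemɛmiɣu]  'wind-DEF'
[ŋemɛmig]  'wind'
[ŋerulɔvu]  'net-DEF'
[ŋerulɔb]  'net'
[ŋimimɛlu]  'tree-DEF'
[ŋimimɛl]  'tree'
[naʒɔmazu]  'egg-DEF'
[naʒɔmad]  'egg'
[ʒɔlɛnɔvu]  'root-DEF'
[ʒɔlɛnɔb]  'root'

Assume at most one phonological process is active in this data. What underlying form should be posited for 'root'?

/ʒɔlɛnɔb/

'root' shows [v] ~ [b] at the end of the stem ([ʒɔlɛnɔvu] vs [ʒɔlɛnɔb]).
The stem 'child' ([loŋenivu], [loŋeniv]) shows [v] unchanged in both environments, so [v] cannot be basic with [b] derived in isolation.
The underlying segment must be /b/; voiced stops become fricatives between vowels, yielding [v] there.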